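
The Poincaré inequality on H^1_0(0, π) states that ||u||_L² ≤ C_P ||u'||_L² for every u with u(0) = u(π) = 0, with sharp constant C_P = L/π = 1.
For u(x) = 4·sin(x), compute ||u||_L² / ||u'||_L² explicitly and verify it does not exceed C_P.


||u||_L² / ||u'||_L² = 1 = C_P.

u(x) = 4·sin(x), so u'(x) = 4*cos(x).
Writing u(x) = A·sin(kπx/L) with A = 4 and k = 1, use ∫_0^L sin²(kπx/L) dx = L/2 and ∫_0^L cos²(kπx/L) dx = L/2.
u² = 16·sin²(x) and (u')² = 16·cos²(x), and each of sin², cos² integrates to L/2 = π/2 over (0, π).
∫_0^π u² dx = 8*π, so ||u||_L² = 2*sqrt(2)*sqrt(π).
∫_0^π (u')² dx = 8*π, so ||u'||_L² = 2*sqrt(2)*sqrt(π).
Ratio ||u||_L² / ||u'||_L² = 1.
Sharp Poincaré constant on H^1_0(0, π) is C_P = L/π = 1, achieved by sin(x).
This is the k = 1 eigenfunction (up to amplitude), so the ratio equals the sharp Poincaré constant exactly.


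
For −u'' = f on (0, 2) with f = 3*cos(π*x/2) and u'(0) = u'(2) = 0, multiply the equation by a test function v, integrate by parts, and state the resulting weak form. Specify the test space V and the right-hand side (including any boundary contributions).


V = H^1(0, 2) (no boundary constraint on v; u is determined up to an additive constant); weak form: ∫_0^2 u'v' dx = ∫_0^2 (3*cos(π*x/2)) v dx for all v ∈ V.

Multiply both sides by a test function v and integrate from 0 to 2:
  ∫_0^2 −u''(x) v(x) dx = ∫_0^2 f(x) v(x) dx.
Integrate the LHS by parts once:
  ∫_0^2 −u'' v dx = −[u'(x) v(x)]_0^2 + ∫_0^2 u'(x) v'(x) dx.
Thus ∫_0^2 u'(x) v'(x) dx = ∫_0^2 f(x) v(x) dx + [u'(x) v(x)]_0^2.
Choose V so that boundary terms are either known or forced to vanish.
u has homogeneous Neumann: u'(0) = u'(2) = 0. So [u' v]_0^2 = 0·v(2) − 0·v(0) = 0 for any v; take V = H^1(0, 2).
Weak formulation: find u (satisfying any essential BC) such that ∫_0^2 u'(x) v'(x) dx = ∫_0^2 f v dx for all v ∈ V (homogeneous Neumann, so boundary terms vanish).
Substituting f(x) = 3*cos(π*x/2), the right-hand side is ∫_0^2 (3*cos(π*x/2)) v dx.
Compatibility check (pure Neumann): taking v ≡ 1 ∈ V gives 0 = ∫_0^2 f dx + (0) − (0), i.e. ∫_0^2 f dx must equal u'(0) − u'(2) = 0. Indeed ∫_0^2 (3*cos(π*x/2)) dx = 0, so the data are compatible. The solution is then unique only up to an additive constant (fix it e.g. by requiring ∫_0^2 u dx = 0).


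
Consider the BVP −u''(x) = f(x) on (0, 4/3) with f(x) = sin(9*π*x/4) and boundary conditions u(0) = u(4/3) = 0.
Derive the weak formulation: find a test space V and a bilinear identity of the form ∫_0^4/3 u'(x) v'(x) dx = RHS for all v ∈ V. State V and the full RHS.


V = H^1_0(0, 4/3) (so v(0) = v(4/3) = 0); weak form: ∫_0^4/3 u'v' dx = ∫_0^4/3 (sin(9*π*x/4)) v dx for all v ∈ V.

Multiply both sides by a test function v and integrate from 0 to 4/3:
  ∫_0^4/3 −u''(x) v(x) dx = ∫_0^4/3 f(x) v(x) dx.
Integrate the LHS by parts once:
  ∫_0^4/3 −u'' v dx = −[u'(x) v(x)]_0^4/3 + ∫_0^4/3 u'(x) v'(x) dx.
Thus ∫_0^4/3 u'(x) v'(x) dx = ∫_0^4/3 f(x) v(x) dx + [u'(x) v(x)]_0^4/3.
Choose V so that boundary terms are either known or forced to vanish.
u is Dirichlet: u(0) = u(4/3) = 0. Let V = H^1_0(0, 4/3); then v(0) = v(4/3) = 0, and [u' v]_0^4/3 = 0.
Weak formulation: find u (satisfying any essential BC) such that ∫_0^4/3 u'(x) v'(x) dx = ∫_0^4/3 f v dx for all v ∈ V.
Substituting f(x) = sin(9*π*x/4), the right-hand side is ∫_0^4/3 (sin(9*π*x/4)) v dx.


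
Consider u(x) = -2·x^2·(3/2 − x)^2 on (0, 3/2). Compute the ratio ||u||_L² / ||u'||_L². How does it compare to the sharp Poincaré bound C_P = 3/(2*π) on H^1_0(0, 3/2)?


||u||_L² / ||u'||_L² = sqrt(3)/4 < C_P = 3/(2*π).

u(x) = -2·x^2·(3/2 − x)^2, so u'(x) = x*(-8*x^2 + 18*x - 9).
u(x) = -2·x^2·(3/2 − x)^2 vanishes at x = 0 and x = 3/2, so u ∈ H^1_0(0, 3/2). Differentiate via the product rule and integrate the resulting polynomials term by term.
  ∫_0^3/2 u² dx = ∫_0^3/2 (4*x^8 - 24*x^7 + 54*x^6 - 54*x^5 + 81*x^4/4) dx. Term by term:
    ∫_0^3/2 4*x^8 dx = 2187/128;  ∫_0^3/2 -24*x^7 dx = -19683/256;  ∫_0^3/2 54*x^6 dx = 59049/448;
    ∫_0^3/2 -54*x^5 dx = -6561/64;  ∫_0^3/2 81*x^4/4 dx = 19683/640.
  Sum: 2187/128 − 19683/256 + 59049/448 − 6561/64 + 19683/640 = 2187/8960.
  ∫_0^3/2 (u')² dx = ∫_0^3/2 (64*x^6 - 288*x^5 + 468*x^4 - 324*x^3 + 81*x^2) dx. Term by term:
    ∫_0^3/2 64*x^6 dx = 2187/14;  ∫_0^3/2 -288*x^5 dx = -2187/4;  ∫_0^3/2 468*x^4 dx = 28431/40;
    ∫_0^3/2 -324*x^3 dx = -6561/16;  ∫_0^3/2 81*x^2 dx = 729/8.
  Sum: 2187/14 − 2187/4 + 28431/40 − 6561/16 + 729/8 = 729/560.
∫_0^3/2 u² dx = 2187/8960, so ||u||_L² = 27*sqrt(105)/560.
∫_0^3/2 (u')² dx = 729/560, so ||u'||_L² = 27*sqrt(35)/140.
Ratio ||u||_L² / ||u'||_L² = sqrt(3)/4.
Sharp Poincaré constant on H^1_0(0, 3/2) is C_P = L/π = 3/(2*π), achieved by sin(2*π/3·x).
A polynomial bump cannot attain the sharp Poincaré constant (only the first sine eigenfunction does), so the ratio is strictly less than C_P, consistent with ||u||_L² ≤ C_P ||u'||_L².


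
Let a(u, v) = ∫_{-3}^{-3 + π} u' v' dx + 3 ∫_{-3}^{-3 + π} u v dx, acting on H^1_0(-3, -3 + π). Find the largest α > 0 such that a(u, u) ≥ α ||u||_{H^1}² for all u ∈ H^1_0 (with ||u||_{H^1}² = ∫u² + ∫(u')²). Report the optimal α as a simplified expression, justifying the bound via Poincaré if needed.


α = 1

Coercivity of a(·,·) on H^1_0(-3, -3 + π) means a(u, u) ≥ α ||u||_{H^1}² for every u ∈ H^1_0.
The interval has length L = π, and Poincaré/coercivity depend only on L. Here a(u, u) = ∫(u')² + (3)·∫u².
Here c = 3 ≥ 1, so a(u,u) = ∫(u')² + c∫u² ≥ ∫(u')² + ∫u² = ||u||_{H^1}², i.e. α = 1 works. No larger α is possible: a(u,u) ≥ α||u||_{H^1}² means (1−α)∫(u')² ≥ (α−c)∫u², and for the modes u_n = sin(nπ(x−x₀)/L) (x₀ the left endpoint) one has ∫u_n²/∫(u_n')² = (L/(nπ))² → 0, so a(u_n,u_n)/||u_n||_{H^1}² → 1. Hence the optimal constant is α = 1.
Therefore α = 1.


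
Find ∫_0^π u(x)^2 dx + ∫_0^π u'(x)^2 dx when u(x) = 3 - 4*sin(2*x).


||u||_{H^1(0,π)}^2 = 49*π

u'(x) = -8*cos(2*x).
Expand u² and (u')² and integrate term by term on (0, π), using: for integers n ≥ 1, ∫_0^π sin²(nx) dx = ∫_0^π cos²(nx) dx = π/2; for n ≠ n', ∫_0^π sin(nx)sin(n'x) dx = ∫_0^π cos(nx)cos(n'x) dx = 0; and by product-to-sum, ∫_0^π sin(nx)cos(n'x) dx = ½∫_0^π [sin((n+n')x) + sin((n−n')x)] dx, which is 0 when n+n' is even and 2n/(n²−n'²) when n+n' is odd (it need not vanish on (0, π)). For the constant mode: ∫_0^π 1 dx = π, ∫_0^π cos(nx) dx = 0, ∫_0^π sin(nx) dx = (1−(−1)^n)/n.
  u² squared terms: (3)²·∫1 dx = 9·π = 9*π;  (-4)²·∫sin(2x)² dx = 16·π/2 = 8*π.
  u² cross terms: 2·(3)·(-4)·∫1·sin(2x) dx = -24·(0) = 0.
  So ∫_0^π u² dx = 9*π + 8*π + 0 = 17*π.
  (u')² squared terms: (-8)²·∫cos(2x)² dx = 64·π/2 = 32*π.
  So ∫_0^π (u')² dx = 32*π.
||u||_{H^1}^2 = (17*π) + (32*π) = 49*π.


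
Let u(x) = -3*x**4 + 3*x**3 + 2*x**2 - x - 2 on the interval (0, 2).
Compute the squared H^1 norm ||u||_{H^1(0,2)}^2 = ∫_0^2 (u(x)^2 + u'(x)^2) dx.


||u||_{H^1}^2 = 4678/7

The H^1 norm (squared) on an interval (0, L) is
  ||u||_{H^1}^2 = ∫_0^L u(x)^2 dx + ∫_0^L u'(x)^2 dx.
Compute u'(x) = -12*x**3 + 9*x**2 + 4*x - 1.
Then u(x)^2 = 9*x**8 - 18*x**7 - 3*x**6 + 18*x**5 + 10*x**4 - 16*x**3 - 7*x**2 + 4*x + 4 and u'(x)^2 = 144*x**6 - 216*x**5 - 15*x**4 + 96*x**3 - 2*x**2 - 8*x + 1.
Integrate each monomial from 0 to 2 using ∫_0^2 c·x^n dx = c·2^(n+1)/(n+1):
  ∫_0^2 u(x)^2 dx = ∫_0^2 (9*x^8 - 18*x^7 - 3*x^6 + 18*x^5 + 10*x^4 - 16*x^3 - 7*x^2 + 4*x + 4) dx. Term by term:
    ∫_0^2 9*x^8 dx = 512;  ∫_0^2 -18*x^7 dx = -576;  ∫_0^2 -3*x^6 dx = -384/7;
    ∫_0^2 18*x^5 dx = 192;  ∫_0^2 10*x^4 dx = 64;  ∫_0^2 -16*x^3 dx = -64;
    ∫_0^2 -7*x^2 dx = -56/3;  ∫_0^2 4*x dx = 8;  ∫_0^2 4 dx = 8.
  Sum: 512 − 576 − 384/7 + 192 + 64 − 64 − 56/3 + 8 + 8 = 1480/21.
  ∫_0^2 u'(x)^2 dx = ∫_0^2 (144*x^6 - 216*x^5 - 15*x^4 + 96*x^3 - 2*x^2 - 8*x + 1) dx. Term by term:
    ∫_0^2 144*x^6 dx = 18432/7;  ∫_0^2 -216*x^5 dx = -2304;  ∫_0^2 -15*x^4 dx = -96;
    ∫_0^2 96*x^3 dx = 384;  ∫_0^2 -2*x^2 dx = -16/3;  ∫_0^2 -8*x dx = -16;
    ∫_0^2 1 dx = 2.
  Sum: 18432/7 − 2304 − 96 + 384 − 16/3 − 16 + 2 = 12554/21.
Adding: ||u||_{H^1}^2 = 1480/21 + 12554/21 = 4678/7.


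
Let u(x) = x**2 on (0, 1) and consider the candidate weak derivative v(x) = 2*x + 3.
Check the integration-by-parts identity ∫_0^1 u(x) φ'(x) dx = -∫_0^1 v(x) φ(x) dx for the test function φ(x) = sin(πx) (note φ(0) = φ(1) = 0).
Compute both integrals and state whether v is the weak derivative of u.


LHS = -2/π, RHS = -8/π. No, v is not the weak derivative of u.

u(x) = x**2, classical derivative u'(x) = 2*x.
φ(x) = sin(πx), so φ'(x) = π*cos(π*x).
Note φ(0) = φ(1) = 0, so the boundary term u·φ vanishes.
LHS = ∫_0^1 u(x) φ'(x) dx = ∫_0^1 (π*x^2*cos(π*x)) dx. Term by term:
  ∫_0^1 π*x^2*cos(π*x) dx = -2/π.
So LHS = -2/π.
∫_0^1 v(x) φ(x) dx = ∫_0^1 (2*x*sin(π*x) + 3*sin(π*x)) dx. Term by term:
  ∫_0^1 3*sin(π*x) dx = 6/π;  ∫_0^1 2*x*sin(π*x) dx = 2/π.
Sum: 6/π + 2/π = 8/π.
So RHS = -∫_0^1 v(x) φ(x) dx = -8/π.
LHS − RHS = 6/π ≠ 0, so the identity fails.
(For a valid weak derivative the identity must hold for EVERY test function, in particular this one. The failure shows v is NOT the weak derivative of u.)
Correct weak derivative would be u'(x) = 2*x.


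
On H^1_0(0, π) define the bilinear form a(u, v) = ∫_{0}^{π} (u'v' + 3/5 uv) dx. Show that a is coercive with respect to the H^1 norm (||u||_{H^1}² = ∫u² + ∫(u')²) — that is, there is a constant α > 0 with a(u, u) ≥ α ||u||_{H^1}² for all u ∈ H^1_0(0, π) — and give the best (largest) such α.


α = 4/5

Coercivity of a(·,·) on H^1_0(0, π) means a(u, u) ≥ α ||u||_{H^1}² for every u ∈ H^1_0.
The interval has length L = π, and Poincaré/coercivity depend only on L. Here a(u, u) = ∫(u')² + (3/5)·∫u².
Here 0 < c = 3/5 < 1. The condition a(u,u) ≥ α||u||_{H^1}² reads (1−α)∫(u')² ≥ (α−c)∫u². Any admissible α is ≤ 1 (rapidly oscillating u have ∫u²/∫(u')² → 0), and α = 1 would force 0 ≥ (1−c)∫u², impossible since c < 1; so 1−α > 0. By the sharp Poincaré inequality on H^1_0 of an interval of length L, ∫(u')² ≥ (π/L)²∫u² with equality for the first sine mode sin(π(x−x₀)/L) (x₀ the left endpoint), so the inequality holds for all u iff (1−α)(π/L)² ≥ α − c, i.e. α ≤ ((π/L)² + c)/((π/L)² + 1) = (1 + c(L/π)²)/(1 + (L/π)²). With (π/L)² = 1 and c = 3/5, the largest admissible constant is α = ((π/L)² + c)/((π/L)² + 1).
Simplifying, α = 4/5.


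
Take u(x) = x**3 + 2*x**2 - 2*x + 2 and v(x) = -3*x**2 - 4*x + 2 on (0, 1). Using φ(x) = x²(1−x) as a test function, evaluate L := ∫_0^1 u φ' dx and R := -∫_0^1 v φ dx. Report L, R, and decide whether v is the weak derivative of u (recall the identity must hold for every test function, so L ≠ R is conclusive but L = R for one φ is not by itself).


LHS = -2/15, RHS = 2/15. No, v is not the weak derivative of u.

u(x) = x**3 + 2*x**2 - 2*x + 2, classical derivative u'(x) = 3*x**2 + 4*x - 2.
φ(x) = x²(1−x), so φ'(x) = x*(2 - 3*x).
Note φ(0) = φ(1) = 0, so the boundary term u·φ vanishes.
LHS = ∫_0^1 u(x) φ'(x) dx = ∫_0^1 (-3*x^5 - 4*x^4 + 10*x^3 - 10*x^2 + 4*x) dx. Term by term:
  ∫_0^1 -3*x^5 dx = -1/2;  ∫_0^1 -4*x^4 dx = -4/5;  ∫_0^1 10*x^3 dx = 5/2;
  ∫_0^1 -10*x^2 dx = -10/3;  ∫_0^1 4*x dx = 2.
Sum: -1/2 − 4/5 + 5/2 − 10/3 + 2 = -2/15.
So LHS = -2/15.
∫_0^1 v(x) φ(x) dx = ∫_0^1 (3*x^5 + x^4 - 6*x^3 + 2*x^2) dx. Term by term:
  ∫_0^1 3*x^5 dx = 1/2;  ∫_0^1 x^4 dx = 1/5;  ∫_0^1 -6*x^3 dx = -3/2;
  ∫_0^1 2*x^2 dx = 2/3.
Sum: 1/2 + 1/5 − 3/2 + 2/3 = -2/15.
So RHS = -∫_0^1 v(x) φ(x) dx = 2/15.
LHS − RHS = -4/15 ≠ 0, so the identity fails.
(For a valid weak derivative the identity must hold for EVERY test function, in particular this one. The failure shows v is NOT the weak derivative of u.)
Correct weak derivative would be u'(x) = 3*x**2 + 4*x - 2.


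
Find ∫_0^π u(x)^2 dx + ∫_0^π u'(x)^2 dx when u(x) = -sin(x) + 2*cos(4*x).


||u||_{H^1(0,π)}^2 = 136/15 + 35*π

u'(x) = -8*sin(4*x) - cos(x).
Expand u² and (u')² and integrate term by term on (0, π), using: for integers n ≥ 1, ∫_0^π sin²(nx) dx = ∫_0^π cos²(nx) dx = π/2; for n ≠ n', ∫_0^π sin(nx)sin(n'x) dx = ∫_0^π cos(nx)cos(n'x) dx = 0; and by product-to-sum, ∫_0^π sin(nx)cos(n'x) dx = ½∫_0^π [sin((n+n')x) + sin((n−n')x)] dx, which is 0 when n+n' is even and 2n/(n²−n'²) when n+n' is odd (it need not vanish on (0, π)).
  u² squared terms: (-1)²·∫sin(x)² dx = 1·π/2 = π/2;  (2)²·∫cos(4x)² dx = 4·π/2 = 2*π.
  u² cross terms: 2·(-1)·(2)·∫sin(x)·cos(4x) dx = -4·(-2/15) = 8/15.
  So ∫_0^π u² dx = π/2 + 2*π + 8/15 = 8/15 + 5*π/2.
  (u')² squared terms: (-1)²·∫cos(x)² dx = 1·π/2 = π/2;  (-8)²·∫sin(4x)² dx = 64·π/2 = 32*π.
  (u')² cross terms: 2·(-1)·(-8)·∫cos(x)·sin(4x) dx = 16·(8/15) = 128/15.
  So ∫_0^π (u')² dx = π/2 + 32*π + 128/15 = 128/15 + 65*π/2.
||u||_{H^1}^2 = (8/15 + 5*π/2) + (128/15 + 65*π/2) = 136/15 + 35*π.


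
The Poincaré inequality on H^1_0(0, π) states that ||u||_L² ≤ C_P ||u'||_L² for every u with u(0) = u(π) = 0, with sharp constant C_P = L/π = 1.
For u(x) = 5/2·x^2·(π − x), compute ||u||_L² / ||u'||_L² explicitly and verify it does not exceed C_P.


||u||_L² / ||u'||_L² = sqrt(14)*π/14 < C_P = 1.

u(x) = 5/2·x^2·(π − x), so u'(x) = 5*x*(-3*x + 2*π)/2.
u(x) = 5/2·x^2·(π − x) vanishes at x = 0 and x = π, so u ∈ H^1_0(0, π). Differentiate via the product rule and integrate the resulting polynomials term by term.
  ∫_0^π u² dx = ∫_0^π (25*x^6/4 - 25*π*x^5/2 + 25*π^2*x^4/4) dx. Term by term:
    ∫_0^π 25*x^6/4 dx = 25*π^7/28;  ∫_0^π -25*π*x^5/2 dx = -25*π^7/12;  ∫_0^π 25*π^2*x^4/4 dx = 5*π^7/4.
  Sum: 25*π^7/28 − 25*π^7/12 + 5*π^7/4 = 5*π^7/84.
  ∫_0^π (u')² dx = ∫_0^π (225*x^4/4 - 75*π*x^3 + 25*π^2*x^2) dx. Term by term:
    ∫_0^π 225*x^4/4 dx = 45*π^5/4;  ∫_0^π -75*π*x^3 dx = -75*π^5/4;  ∫_0^π 25*π^2*x^2 dx = 25*π^5/3.
  Sum: 45*π^5/4 − 75*π^5/4 + 25*π^5/3 = 5*π^5/6.
∫_0^π u² dx = 5*π^7/84, so ||u||_L² = sqrt(105)*π^(7/2)/42.
∫_0^π (u')² dx = 5*π^5/6, so ||u'||_L² = sqrt(30)*π^(5/2)/6.
Ratio ||u||_L² / ||u'||_L² = sqrt(14)*π/14.
Sharp Poincaré constant on H^1_0(0, π) is C_P = L/π = 1, achieved by sin(x).
A polynomial bump cannot attain the sharp Poincaré constant (only the first sine eigenfunction does), so the ratio is strictly less than C_P, consistent with ||u||_L² ≤ C_P ||u'||_L².


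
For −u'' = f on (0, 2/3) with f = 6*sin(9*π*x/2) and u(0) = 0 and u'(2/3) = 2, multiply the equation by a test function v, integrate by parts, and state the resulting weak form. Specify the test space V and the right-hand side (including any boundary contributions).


V = {v ∈ H^1(0, 2/3) : v(0) = 0} (test functions vanish at x = 0 where u is specified); weak form: ∫_0^2/3 u'v' dx = ∫_0^2/3 (6*sin(9*π*x/2)) v dx + 2·v(2/3) for all v ∈ V.

Multiply both sides by a test function v and integrate from 0 to 2/3:
  ∫_0^2/3 −u''(x) v(x) dx = ∫_0^2/3 f(x) v(x) dx.
Integrate the LHS by parts once:
  ∫_0^2/3 −u'' v dx = −[u'(x) v(x)]_0^2/3 + ∫_0^2/3 u'(x) v'(x) dx.
Thus ∫_0^2/3 u'(x) v'(x) dx = ∫_0^2/3 f(x) v(x) dx + [u'(x) v(x)]_0^2/3.
Choose V so that boundary terms are either known or forced to vanish.
Mixed BC: u(0) = 0 (Dirichlet) and u'(2/3) = 2 (Neumann). Define V = {v ∈ H^1(0, 2/3) : v(0) = 0}. Then [u' v]_0^2/3 = u'(2/3)·v(2/3) − u'(0)·0 = 2·v(2/3).
Weak formulation: find u (satisfying any essential BC) such that ∫_0^2/3 u'(x) v'(x) dx = ∫_0^2/3 f v dx + 2·v(2/3) for all v ∈ V (Dirichlet at 0 absorbed into V; Neumann datum at x = 2/3 contributes the boundary term).
Substituting f(x) = 6*sin(9*π*x/2), the right-hand side is ∫_0^2/3 (6*sin(9*π*x/2)) v dx + 2·v(2/3).


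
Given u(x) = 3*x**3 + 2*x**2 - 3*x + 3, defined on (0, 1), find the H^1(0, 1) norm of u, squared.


||u||_{H^1}^2 = 5779/210

The H^1 norm (squared) on an interval (0, L) is
  ||u||_{H^1}^2 = ∫_0^L u(x)^2 dx + ∫_0^L u'(x)^2 dx.
Compute u'(x) = 9*x**2 + 4*x - 3.
Then u(x)^2 = 9*x**6 + 12*x**5 - 14*x**4 + 6*x**3 + 21*x**2 - 18*x + 9 and u'(x)^2 = 81*x**4 + 72*x**3 - 38*x**2 - 24*x + 9.
Integrate each monomial from 0 to 1 using ∫_0^1 c·x^n dx = c·1^(n+1)/(n+1):
  ∫_0^1 u(x)^2 dx = ∫_0^1 (9*x^6 + 12*x^5 - 14*x^4 + 6*x^3 + 21*x^2 - 18*x + 9) dx. Term by term:
    ∫_0^1 9*x^6 dx = 9/7;  ∫_0^1 12*x^5 dx = 2;  ∫_0^1 -14*x^4 dx = -14/5;
    ∫_0^1 6*x^3 dx = 3/2;  ∫_0^1 21*x^2 dx = 7;  ∫_0^1 -18*x dx = -9;
    ∫_0^1 9 dx = 9.
  Sum: 9/7 + 2 − 14/5 + 3/2 + 7 − 9 + 9 = 629/70.
  ∫_0^1 u'(x)^2 dx = ∫_0^1 (81*x^4 + 72*x^3 - 38*x^2 - 24*x + 9) dx. Term by term:
    ∫_0^1 81*x^4 dx = 81/5;  ∫_0^1 72*x^3 dx = 18;  ∫_0^1 -38*x^2 dx = -38/3;
    ∫_0^1 -24*x dx = -12;  ∫_0^1 9 dx = 9.
  Sum: 81/5 + 18 − 38/3 − 12 + 9 = 278/15.
Adding: ||u||_{H^1}^2 = 629/70 + 278/15 = 5779/210.


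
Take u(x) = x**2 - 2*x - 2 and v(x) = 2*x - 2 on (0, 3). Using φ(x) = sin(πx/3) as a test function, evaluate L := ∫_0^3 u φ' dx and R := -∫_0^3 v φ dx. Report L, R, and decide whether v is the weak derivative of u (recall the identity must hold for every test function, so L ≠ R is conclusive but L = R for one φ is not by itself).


LHS = -6/π, RHS = -6/π. Yes, v = u' weakly.

u(x) = x**2 - 2*x - 2, classical derivative u'(x) = 2*x - 2.
φ(x) = sin(πx/3), so φ'(x) = π*cos(π*x/3)/3.
Note φ(0) = φ(3) = 0, so the boundary term u·φ vanishes.
LHS = ∫_0^3 u(x) φ'(x) dx = ∫_0^3 (π*x^2*cos(π*x/3)/3 - 2*π*x*cos(π*x/3)/3 - 2*π*cos(π*x/3)/3) dx. Term by term:
  ∫_0^3 -2*π*cos(π*x/3)/3 dx = 0;  ∫_0^3 -2*π*x*cos(π*x/3)/3 dx = 12/π;  ∫_0^3 π*x^2*cos(π*x/3)/3 dx = -18/π.
Sum: 0 + 12/π − 18/π = -6/π.
So LHS = -6/π.
∫_0^3 v(x) φ(x) dx = ∫_0^3 (2*x*sin(π*x/3) - 2*sin(π*x/3)) dx. Term by term:
  ∫_0^3 -2*sin(π*x/3) dx = -12/π;  ∫_0^3 2*x*sin(π*x/3) dx = 18/π.
Sum: -12/π + 18/π = 6/π.
So RHS = -∫_0^3 v(x) φ(x) dx = -6/π.
LHS = RHS, so the identity holds for this test φ.
Moreover u is smooth here and v(x) = u'(x) = 2*x - 2 pointwise, so the identity holds for every test function. Hence v is the weak derivative of u.


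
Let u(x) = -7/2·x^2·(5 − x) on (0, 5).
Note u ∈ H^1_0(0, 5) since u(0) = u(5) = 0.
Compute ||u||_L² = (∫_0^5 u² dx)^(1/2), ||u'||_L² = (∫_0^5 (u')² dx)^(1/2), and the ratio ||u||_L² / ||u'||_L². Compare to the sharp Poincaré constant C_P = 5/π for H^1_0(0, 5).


||u||_L² / ||u'||_L² = 5*sqrt(14)/14 < C_P = 5/π.

u(x) = -7/2·x^2·(5 − x), so u'(x) = 7*x*(3*x - 10)/2.
u(x) = -7/2·x^2·(5 − x) vanishes at x = 0 and x = 5, so u ∈ H^1_0(0, 5). Differentiate via the product rule and integrate the resulting polynomials term by term.
  ∫_0^5 u² dx = ∫_0^5 (49*x^6/4 - 245*x^5/2 + 1225*x^4/4) dx. Term by term:
    ∫_0^5 49*x^6/4 dx = 546875/4;  ∫_0^5 -245*x^5/2 dx = -3828125/12;  ∫_0^5 1225*x^4/4 dx = 765625/4.
  Sum: 546875/4 − 3828125/12 + 765625/4 = 109375/12.
  ∫_0^5 (u')² dx = ∫_0^5 (441*x^4/4 - 735*x^3 + 1225*x^2) dx. Term by term:
    ∫_0^5 441*x^4/4 dx = 275625/4;  ∫_0^5 -735*x^3 dx = -459375/4;  ∫_0^5 1225*x^2 dx = 153125/3.
  Sum: 275625/4 − 459375/4 + 153125/3 = 30625/6.
∫_0^5 u² dx = 109375/12, so ||u||_L² = 125*sqrt(21)/6.
∫_0^5 (u')² dx = 30625/6, so ||u'||_L² = 175*sqrt(6)/6.
Ratio ||u||_L² / ||u'||_L² = 5*sqrt(14)/14.
Sharp Poincaré constant on H^1_0(0, 5) is C_P = L/π = 5/π, achieved by sin(π/5·x).
A polynomial bump cannot attain the sharp Poincaré constant (only the first sine eigenfunction does), so the ratio is strictly less than C_P, consistent with ||u||_L² ≤ C_P ||u'||_L².


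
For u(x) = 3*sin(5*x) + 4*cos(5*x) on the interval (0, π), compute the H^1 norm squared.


||u||_{H^1(0,π)}^2 = 325*π

u'(x) = -20*sin(5*x) + 15*cos(5*x).
Expand u² and (u')² and integrate term by term on (0, π), using: for integers n ≥ 1, ∫_0^π sin²(nx) dx = ∫_0^π cos²(nx) dx = π/2; for n ≠ n', ∫_0^π sin(nx)sin(n'x) dx = ∫_0^π cos(nx)cos(n'x) dx = 0; and by product-to-sum, ∫_0^π sin(nx)cos(n'x) dx = ½∫_0^π [sin((n+n')x) + sin((n−n')x)] dx, which is 0 when n+n' is even and 2n/(n²−n'²) when n+n' is odd (it need not vanish on (0, π)).
  u² squared terms: (3)²·∫sin(5x)² dx = 9·π/2 = 9*π/2;  (4)²·∫cos(5x)² dx = 16·π/2 = 8*π.
  u² cross terms: 2·(3)·(4)·∫sin(5x)·cos(5x) dx = 24·(0) = 0.
  So ∫_0^π u² dx = 9*π/2 + 8*π + 0 = 25*π/2.
  (u')² squared terms: (-20)²·∫sin(5x)² dx = 400·π/2 = 200*π;  (15)²·∫cos(5x)² dx = 225·π/2 = 225*π/2.
  (u')² cross terms: 2·(-20)·(15)·∫sin(5x)·cos(5x) dx = -600·(0) = 0.
  So ∫_0^π (u')² dx = 200*π + 225*π/2 + 0 = 625*π/2.
||u||_{H^1}^2 = (25*π/2) + (625*π/2) = 325*π.


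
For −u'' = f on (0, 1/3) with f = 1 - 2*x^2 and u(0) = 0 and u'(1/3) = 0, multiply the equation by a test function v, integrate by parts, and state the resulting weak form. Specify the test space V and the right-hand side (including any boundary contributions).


V = {v ∈ H^1(0, 1/3) : v(0) = 0} (test functions vanish at x = 0 where u is specified); weak form: ∫_0^1/3 u'v' dx = ∫_0^1/3 (1 - 2*x^2) v dx for all v ∈ V.

Multiply both sides by a test function v and integrate from 0 to 1/3:
  ∫_0^1/3 −u''(x) v(x) dx = ∫_0^1/3 f(x) v(x) dx.
Integrate the LHS by parts once:
  ∫_0^1/3 −u'' v dx = −[u'(x) v(x)]_0^1/3 + ∫_0^1/3 u'(x) v'(x) dx.
Thus ∫_0^1/3 u'(x) v'(x) dx = ∫_0^1/3 f(x) v(x) dx + [u'(x) v(x)]_0^1/3.
Choose V so that boundary terms are either known or forced to vanish.
Mixed BC: u(0) = 0 (Dirichlet) and u'(1/3) = 0 (Neumann). Define V = {v ∈ H^1(0, 1/3) : v(0) = 0}. Then [u' v]_0^1/3 = u'(1/3)·v(1/3) − u'(0)·0 = 0.
Weak formulation: find u (satisfying any essential BC) such that ∫_0^1/3 u'(x) v'(x) dx = ∫_0^1/3 f v dx for all v ∈ V (Dirichlet at 0 absorbed into V; the Neumann datum at x = 1/3 is zero, so no boundary term remains).
Substituting f(x) = 1 - 2*x^2, the right-hand side is ∫_0^1/3 (1 - 2*x^2) v dx.


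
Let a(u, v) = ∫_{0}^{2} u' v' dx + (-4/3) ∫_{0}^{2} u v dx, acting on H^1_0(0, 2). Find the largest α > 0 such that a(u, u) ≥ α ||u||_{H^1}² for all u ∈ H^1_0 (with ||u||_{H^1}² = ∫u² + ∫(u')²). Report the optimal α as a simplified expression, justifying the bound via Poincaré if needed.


α = (-16/3 + π^2)/(4 + π^2)

Coercivity of a(·,·) on H^1_0(0, 2) means a(u, u) ≥ α ||u||_{H^1}² for every u ∈ H^1_0.
The interval has length L = 2, and Poincaré/coercivity depend only on L. Here a(u, u) = ∫(u')² + (-4/3)·∫u².
Here c = -4/3 < 0 with |c| < (π/L)² = π^2/4, so coercivity still holds. The condition a(u,u) ≥ α||u||_{H^1}² reads (1−α)∫(u')² ≥ (α−c)∫u². Any admissible α is ≤ 1 (rapidly oscillating u have ∫u²/∫(u')² → 0), and α = 1 would force 0 ≥ (1−c)∫u², impossible since c < 1; so 1−α > 0. By the sharp Poincaré inequality on H^1_0 of an interval of length L, ∫(u')² ≥ (π/L)²∫u² with equality for the first sine mode sin(π(x−x₀)/L) (x₀ the left endpoint), so the inequality holds for all u iff (1−α)(π/L)² ≥ α − c, i.e. α ≤ ((π/L)² + c)/((π/L)² + 1) = (1 + c(L/π)²)/(1 + (L/π)²). (Direct route, valid since c ≤ 0: Poincaré gives c∫u² ≥ c(L/π)²∫(u')², so a(u,u) ≥ (1 + c(L/π)²)∫(u')², while ||u||_{H^1}² ≤ (1 + (L/π)²)∫(u')²; dividing yields the same α.) With (π/L)² = π^2/4 and c = -4/3, the largest admissible constant is α = ((π/L)² + c)/((π/L)² + 1).
Simplifying, α = (-16/3 + π^2)/(4 + π^2).


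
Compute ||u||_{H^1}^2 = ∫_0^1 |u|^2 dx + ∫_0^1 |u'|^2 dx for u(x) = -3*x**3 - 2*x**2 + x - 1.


||u||_{H^1}^2 = 2491/70

The H^1 norm (squared) on an interval (0, L) is
  ||u||_{H^1}^2 = ∫_0^L u(x)^2 dx + ∫_0^L u'(x)^2 dx.
Compute u'(x) = -9*x**2 - 4*x + 1.
Then u(x)^2 = 9*x**6 + 12*x**5 - 2*x**4 + 2*x**3 + 5*x**2 - 2*x + 1 and u'(x)^2 = 81*x**4 + 72*x**3 - 2*x**2 - 8*x + 1.
Integrate each monomial from 0 to 1 using ∫_0^1 c·x^n dx = c·1^(n+1)/(n+1):
  ∫_0^1 u(x)^2 dx = ∫_0^1 (9*x^6 + 12*x^5 - 2*x^4 + 2*x^3 + 5*x^2 - 2*x + 1) dx. Term by term:
    ∫_0^1 9*x^6 dx = 9/7;  ∫_0^1 12*x^5 dx = 2;  ∫_0^1 -2*x^4 dx = -2/5;
    ∫_0^1 2*x^3 dx = 1/2;  ∫_0^1 5*x^2 dx = 5/3;  ∫_0^1 -2*x dx = -1;
    ∫_0^1 1 dx = 1.
  Sum: 9/7 + 2 − 2/5 + 1/2 + 5/3 − 1 + 1 = 1061/210.
  ∫_0^1 u'(x)^2 dx = ∫_0^1 (81*x^4 + 72*x^3 - 2*x^2 - 8*x + 1) dx. Term by term:
    ∫_0^1 81*x^4 dx = 81/5;  ∫_0^1 72*x^3 dx = 18;  ∫_0^1 -2*x^2 dx = -2/3;
    ∫_0^1 -8*x dx = -4;  ∫_0^1 1 dx = 1.
  Sum: 81/5 + 18 − 2/3 − 4 + 1 = 458/15.
Adding: ||u||_{H^1}^2 = 1061/210 + 458/15 = 2491/70.


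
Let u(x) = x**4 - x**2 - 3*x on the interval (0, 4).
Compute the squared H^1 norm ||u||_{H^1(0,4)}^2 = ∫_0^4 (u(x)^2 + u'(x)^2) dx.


||u||_{H^1}^2 = 485860/9

The H^1 norm (squared) on an interval (0, L) is
  ||u||_{H^1}^2 = ∫_0^L u(x)^2 dx + ∫_0^L u'(x)^2 dx.
Compute u'(x) = 4*x**3 - 2*x - 3.
Then u(x)^2 = x**8 - 2*x**6 - 6*x**5 + x**4 + 6*x**3 + 9*x**2 and u'(x)^2 = 16*x**6 - 16*x**4 - 24*x**3 + 4*x**2 + 12*x + 9.
Integrate each monomial from 0 to 4 using ∫_0^4 c·x^n dx = c·4^(n+1)/(n+1):
  ∫_0^4 u(x)^2 dx = ∫_0^4 (x^8 - 2*x^6 - 6*x^5 + x^4 + 6*x^3 + 9*x^2) dx. Term by term:
    ∫_0^4 x^8 dx = 262144/9;  ∫_0^4 -2*x^6 dx = -32768/7;  ∫_0^4 -6*x^5 dx = -4096;
    ∫_0^4 x^4 dx = 1024/5;  ∫_0^4 6*x^3 dx = 384;  ∫_0^4 9*x^2 dx = 192.
  Sum: 262144/9 − 32768/7 − 4096 + 1024/5 + 384 + 192 = 6656192/315.
  ∫_0^4 u'(x)^2 dx = ∫_0^4 (16*x^6 - 16*x^4 - 24*x^3 + 4*x^2 + 12*x + 9) dx. Term by term:
    ∫_0^4 16*x^6 dx = 262144/7;  ∫_0^4 -16*x^4 dx = -16384/5;  ∫_0^4 -24*x^3 dx = -1536;
    ∫_0^4 4*x^2 dx = 256/3;  ∫_0^4 12*x dx = 96;  ∫_0^4 9 dx = 36.
  Sum: 262144/7 − 16384/5 − 1536 + 256/3 + 96 + 36 = 3449636/105.
Adding: ||u||_{H^1}^2 = 6656192/315 + 3449636/105 = 485860/9.


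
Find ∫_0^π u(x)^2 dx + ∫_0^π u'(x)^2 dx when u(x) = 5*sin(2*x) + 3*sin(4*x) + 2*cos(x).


||u||_{H^1(0,π)}^2 = 992/15 + 143*π

u'(x) = -2*sin(x) + 10*cos(2*x) + 12*cos(4*x).
Expand u² and (u')² and integrate term by term on (0, π), using: for integers n ≥ 1, ∫_0^π sin²(nx) dx = ∫_0^π cos²(nx) dx = π/2; for n ≠ n', ∫_0^π sin(nx)sin(n'x) dx = ∫_0^π cos(nx)cos(n'x) dx = 0; and by product-to-sum, ∫_0^π sin(nx)cos(n'x) dx = ½∫_0^π [sin((n+n')x) + sin((n−n')x)] dx, which is 0 when n+n' is even and 2n/(n²−n'²) when n+n' is odd (it need not vanish on (0, π)).
  u² squared terms: (2)²·∫cos(x)² dx = 4·π/2 = 2*π;  (3)²·∫sin(4x)² dx = 9·π/2 = 9*π/2;  (5)²·∫sin(2x)² dx = 25·π/2 = 25*π/2.
  u² cross terms: 2·(2)·(3)·∫cos(x)·sin(4x) dx = 12·(8/15) = 32/5;  2·(2)·(5)·∫cos(x)·sin(2x) dx = 20·(4/3) = 80/3;  2·(3)·(5)·∫sin(4x)·sin(2x) dx = 30·(0) = 0.
  So ∫_0^π u² dx = 2*π + 9*π/2 + 25*π/2 + 32/5 + 80/3 + 0 = 496/15 + 19*π.
  (u')² squared terms: (-2)²·∫sin(x)² dx = 4·π/2 = 2*π;  (10)²·∫cos(2x)² dx = 100·π/2 = 50*π;  (12)²·∫cos(4x)² dx = 144·π/2 = 72*π.
  (u')² cross terms: 2·(-2)·(10)·∫sin(x)·cos(2x) dx = -40·(-2/3) = 80/3;  2·(-2)·(12)·∫sin(x)·cos(4x) dx = -48·(-2/15) = 32/5;  2·(10)·(12)·∫cos(2x)·cos(4x) dx = 240·(0) = 0.
  So ∫_0^π (u')² dx = 2*π + 50*π + 72*π + 80/3 + 32/5 + 0 = 496/15 + 124*π.
||u||_{H^1}^2 = (496/15 + 19*π) + (496/15 + 124*π) = 992/15 + 143*π.


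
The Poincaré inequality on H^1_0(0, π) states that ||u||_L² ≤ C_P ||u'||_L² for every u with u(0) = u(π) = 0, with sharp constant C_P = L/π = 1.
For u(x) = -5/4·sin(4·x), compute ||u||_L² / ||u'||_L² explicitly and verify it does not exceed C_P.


||u||_L² / ||u'||_L² = 1/4 < C_P = 1.

u(x) = -5/4·sin(4·x), so u'(x) = -5*cos(4*x).
Writing u(x) = A·sin(kπx/L) with A = -5/4 and k = 4, use ∫_0^L sin²(kπx/L) dx = L/2 and ∫_0^L cos²(kπx/L) dx = L/2.
u² = 25/16·sin²(4·x) and (u')² = 25·cos²(4·x), and each of sin², cos² integrates to L/2 = π/2 over (0, π).
∫_0^π u² dx = 25*π/32, so ||u||_L² = 5*sqrt(2)*sqrt(π)/8.
∫_0^π (u')² dx = 25*π/2, so ||u'||_L² = 5*sqrt(2)*sqrt(π)/2.
Ratio ||u||_L² / ||u'||_L² = 1/4.
Sharp Poincaré constant on H^1_0(0, π) is C_P = L/π = 1, achieved by sin(x).
This is the k = 4 harmonic; the ratio L/(kπ) is strictly less than C_P = L/π, consistent with the sharp inequality ||u||_L² ≤ C_P ||u'||_L².


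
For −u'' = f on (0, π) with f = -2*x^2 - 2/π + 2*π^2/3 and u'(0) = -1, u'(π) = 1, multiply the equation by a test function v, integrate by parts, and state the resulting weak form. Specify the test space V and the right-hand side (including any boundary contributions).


V = H^1(0, π) (v unrestricted at boundary; u is determined up to an additive constant); weak form: ∫_0^π u'v' dx = ∫_0^π (-2*x^2 - 2/π + 2*π^2/3) v dx + v(π) + v(0) for all v ∈ V.

Multiply both sides by a test function v and integrate from 0 to π:
  ∫_0^π −u''(x) v(x) dx = ∫_0^π f(x) v(x) dx.
Integrate the LHS by parts once:
  ∫_0^π −u'' v dx = −[u'(x) v(x)]_0^π + ∫_0^π u'(x) v'(x) dx.
Thus ∫_0^π u'(x) v'(x) dx = ∫_0^π f(x) v(x) dx + [u'(x) v(x)]_0^π.
Choose V so that boundary terms are either known or forced to vanish.
u has inhomogeneous Neumann u'(0) = -1, u'(π) = 1. [u' v]_0^π = (1)·v(π) − (-1)·v(0) = v(π) + v(0). Take V = H^1(0, π); boundary term becomes part of RHS.
Weak formulation: find u (satisfying any essential BC) such that ∫_0^π u'(x) v'(x) dx = ∫_0^π f v dx + v(π) + v(0) for all v ∈ V (Neumann data are natural BCs: they enter the RHS as boundary terms).
Substituting f(x) = -2*x^2 - 2/π + 2*π^2/3, the right-hand side is ∫_0^π (-2*x^2 - 2/π + 2*π^2/3) v dx + v(π) + v(0).
Compatibility check (pure Neumann): taking v ≡ 1 ∈ V gives 0 = ∫_0^π f dx + (1) − (-1), i.e. ∫_0^π f dx must equal u'(0) − u'(π) = -2. Indeed ∫_0^π (-2*x^2 - 2/π + 2*π^2/3) dx = -2, so the data are compatible. The solution is then unique only up to an additive constant (fix it e.g. by requiring ∫_0^π u dx = 0).


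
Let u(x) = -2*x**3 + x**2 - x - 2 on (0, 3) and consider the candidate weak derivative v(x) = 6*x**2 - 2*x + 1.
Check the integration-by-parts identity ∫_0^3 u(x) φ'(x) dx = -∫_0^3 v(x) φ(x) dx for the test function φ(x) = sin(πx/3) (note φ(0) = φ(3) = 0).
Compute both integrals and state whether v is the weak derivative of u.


LHS = -648/π^3 + 150/π, RHS = -150/π + 648/π^3. No, v is not the weak derivative of u.

u(x) = -2*x**3 + x**2 - x - 2, classical derivative u'(x) = -6*x**2 + 2*x - 1.
φ(x) = sin(πx/3), so φ'(x) = π*cos(π*x/3)/3.
Note φ(0) = φ(3) = 0, so the boundary term u·φ vanishes.
LHS = ∫_0^3 u(x) φ'(x) dx = ∫_0^3 (-2*π*x^3*cos(π*x/3)/3 + π*x^2*cos(π*x/3)/3 - π*x*cos(π*x/3)/3 - 2*π*cos(π*x/3)/3) dx. Term by term:
  ∫_0^3 -2*π*cos(π*x/3)/3 dx = 0;  ∫_0^3 -2*π*x^3*cos(π*x/3)/3 dx = -648/π^3 + 162/π;  ∫_0^3 -π*x*cos(π*x/3)/3 dx = 6/π;
  ∫_0^3 π*x^2*cos(π*x/3)/3 dx = -18/π.
Sum: 0 + -648/π^3 + 162/π + 6/π − 18/π = -648/π^3 + 150/π.
So LHS = -648/π^3 + 150/π.
∫_0^3 v(x) φ(x) dx = ∫_0^3 (6*x^2*sin(π*x/3) - 2*x*sin(π*x/3) + sin(π*x/3)) dx. Term by term:
  ∫_0^3 -2*x*sin(π*x/3) dx = -18/π;  ∫_0^3 6*x^2*sin(π*x/3) dx = -648/π^3 + 162/π;  ∫_0^3 sin(π*x/3) dx = 6/π.
Sum: -18/π + -648/π^3 + 162/π + 6/π = -648/π^3 + 150/π.
So RHS = -∫_0^3 v(x) φ(x) dx = -150/π + 648/π^3.
LHS − RHS = -1296/π^3 + 300/π ≠ 0, so the identity fails.
(For a valid weak derivative the identity must hold for EVERY test function, in particular this one. The failure shows v is NOT the weak derivative of u.)
Correct weak derivative would be u'(x) = -6*x**2 + 2*x - 1.


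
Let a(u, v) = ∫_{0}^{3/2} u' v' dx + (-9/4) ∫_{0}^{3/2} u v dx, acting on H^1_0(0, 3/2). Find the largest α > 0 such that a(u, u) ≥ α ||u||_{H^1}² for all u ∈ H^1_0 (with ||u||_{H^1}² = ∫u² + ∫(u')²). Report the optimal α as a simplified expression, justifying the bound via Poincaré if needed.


α = (-81 + 16*π^2)/(4*(9 + 4*π^2))

Coercivity of a(·,·) on H^1_0(0, 3/2) means a(u, u) ≥ α ||u||_{H^1}² for every u ∈ H^1_0.
The interval has length L = 3/2, and Poincaré/coercivity depend only on L. Here a(u, u) = ∫(u')² + (-9/4)·∫u².
Here c = -9/4 < 0 with |c| < (π/L)² = 4*π^2/9, so coercivity still holds. The condition a(u,u) ≥ α||u||_{H^1}² reads (1−α)∫(u')² ≥ (α−c)∫u². Any admissible α is ≤ 1 (rapidly oscillating u have ∫u²/∫(u')² → 0), and α = 1 would force 0 ≥ (1−c)∫u², impossible since c < 1; so 1−α > 0. By the sharp Poincaré inequality on H^1_0 of an interval of length L, ∫(u')² ≥ (π/L)²∫u² with equality for the first sine mode sin(π(x−x₀)/L) (x₀ the left endpoint), so the inequality holds for all u iff (1−α)(π/L)² ≥ α − c, i.e. α ≤ ((π/L)² + c)/((π/L)² + 1) = (1 + c(L/π)²)/(1 + (L/π)²). (Direct route, valid since c ≤ 0: Poincaré gives c∫u² ≥ c(L/π)²∫(u')², so a(u,u) ≥ (1 + c(L/π)²)∫(u')², while ||u||_{H^1}² ≤ (1 + (L/π)²)∫(u')²; dividing yields the same α.) With (π/L)² = 4*π^2/9 and c = -9/4, the largest admissible constant is α = ((π/L)² + c)/((π/L)² + 1).
Simplifying, α = (-81 + 16*π^2)/(4*(9 + 4*π^2)).


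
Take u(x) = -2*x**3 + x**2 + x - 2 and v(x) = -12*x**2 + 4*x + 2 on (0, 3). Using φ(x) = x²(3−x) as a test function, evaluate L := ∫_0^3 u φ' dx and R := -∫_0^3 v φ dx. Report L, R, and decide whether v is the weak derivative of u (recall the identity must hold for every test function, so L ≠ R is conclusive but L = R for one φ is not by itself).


LHS = 459/4, RHS = 459/2. No, v is not the weak derivative of u.

u(x) = -2*x**3 + x**2 + x - 2, classical derivative u'(x) = -6*x**2 + 2*x + 1.
φ(x) = x²(3−x), so φ'(x) = 3*x*(2 - x).
Note φ(0) = φ(3) = 0, so the boundary term u·φ vanishes.
LHS = ∫_0^3 u(x) φ'(x) dx = ∫_0^3 (6*x^5 - 15*x^4 + 3*x^3 + 12*x^2 - 12*x) dx. Term by term:
  ∫_0^3 6*x^5 dx = 729;  ∫_0^3 -15*x^4 dx = -729;  ∫_0^3 3*x^3 dx = 243/4;
  ∫_0^3 12*x^2 dx = 108;  ∫_0^3 -12*x dx = -54.
Sum: 729 − 729 + 243/4 + 108 − 54 = 459/4.
So LHS = 459/4.
∫_0^3 v(x) φ(x) dx = ∫_0^3 (12*x^5 - 40*x^4 + 10*x^3 + 6*x^2) dx. Term by term:
  ∫_0^3 12*x^5 dx = 1458;  ∫_0^3 -40*x^4 dx = -1944;  ∫_0^3 10*x^3 dx = 405/2;
  ∫_0^3 6*x^2 dx = 54.
Sum: 1458 − 1944 + 405/2 + 54 = -459/2.
So RHS = -∫_0^3 v(x) φ(x) dx = 459/2.
LHS − RHS = -459/4 ≠ 0, so the identity fails.
(For a valid weak derivative the identity must hold for EVERY test function, in particular this one. The failure shows v is NOT the weak derivative of u.)
Correct weak derivative would be u'(x) = -6*x**2 + 2*x + 1.


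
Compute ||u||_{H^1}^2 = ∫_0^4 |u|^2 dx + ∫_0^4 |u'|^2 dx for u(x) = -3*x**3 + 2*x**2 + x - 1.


||u||_{H^1}^2 = 2628536/105

The H^1 norm (squared) on an interval (0, L) is
  ||u||_{H^1}^2 = ∫_0^L u(x)^2 dx + ∫_0^L u'(x)^2 dx.
Compute u'(x) = -9*x**2 + 4*x + 1.
Then u(x)^2 = 9*x**6 - 12*x**5 - 2*x**4 + 10*x**3 - 3*x**2 - 2*x + 1 and u'(x)^2 = 81*x**4 - 72*x**3 - 2*x**2 + 8*x + 1.
Integrate each monomial from 0 to 4 using ∫_0^4 c·x^n dx = c·4^(n+1)/(n+1):
  ∫_0^4 u(x)^2 dx = ∫_0^4 (9*x^6 - 12*x^5 - 2*x^4 + 10*x^3 - 3*x^2 - 2*x + 1) dx. Term by term:
    ∫_0^4 9*x^6 dx = 147456/7;  ∫_0^4 -12*x^5 dx = -8192;  ∫_0^4 -2*x^4 dx = -2048/5;
    ∫_0^4 10*x^3 dx = 640;  ∫_0^4 -3*x^2 dx = -64;  ∫_0^4 -2*x dx = -16;
    ∫_0^4 1 dx = 4.
  Sum: 147456/7 − 8192 − 2048/5 + 640 − 64 − 16 + 4 = 455964/35.
  ∫_0^4 u'(x)^2 dx = ∫_0^4 (81*x^4 - 72*x^3 - 2*x^2 + 8*x + 1) dx. Term by term:
    ∫_0^4 81*x^4 dx = 82944/5;  ∫_0^4 -72*x^3 dx = -4608;  ∫_0^4 -2*x^2 dx = -128/3;
    ∫_0^4 8*x dx = 64;  ∫_0^4 1 dx = 4.
  Sum: 82944/5 − 4608 − 128/3 + 64 + 4 = 180092/15.
Adding: ||u||_{H^1}^2 = 455964/35 + 180092/15 = 2628536/105.


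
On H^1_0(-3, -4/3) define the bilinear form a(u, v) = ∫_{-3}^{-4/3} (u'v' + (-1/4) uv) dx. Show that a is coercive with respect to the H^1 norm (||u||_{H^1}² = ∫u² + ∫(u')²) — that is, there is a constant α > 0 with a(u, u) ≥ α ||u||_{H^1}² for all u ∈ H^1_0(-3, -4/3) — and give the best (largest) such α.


α = (-25 + 36*π^2)/(4*(25 + 9*π^2))

Coercivity of a(·,·) on H^1_0(-3, -4/3) means a(u, u) ≥ α ||u||_{H^1}² for every u ∈ H^1_0.
The interval has length L = 5/3, and Poincaré/coercivity depend only on L. Here a(u, u) = ∫(u')² + (-1/4)·∫u².
Here c = -1/4 < 0 with |c| < (π/L)² = 9*π^2/25, so coercivity still holds. The condition a(u,u) ≥ α||u||_{H^1}² reads (1−α)∫(u')² ≥ (α−c)∫u². Any admissible α is ≤ 1 (rapidly oscillating u have ∫u²/∫(u')² → 0), and α = 1 would force 0 ≥ (1−c)∫u², impossible since c < 1; so 1−α > 0. By the sharp Poincaré inequality on H^1_0 of an interval of length L, ∫(u')² ≥ (π/L)²∫u² with equality for the first sine mode sin(π(x−x₀)/L) (x₀ the left endpoint), so the inequality holds for all u iff (1−α)(π/L)² ≥ α − c, i.e. α ≤ ((π/L)² + c)/((π/L)² + 1) = (1 + c(L/π)²)/(1 + (L/π)²). (Direct route, valid since c ≤ 0: Poincaré gives c∫u² ≥ c(L/π)²∫(u')², so a(u,u) ≥ (1 + c(L/π)²)∫(u')², while ||u||_{H^1}² ≤ (1 + (L/π)²)∫(u')²; dividing yields the same α.) With (π/L)² = 9*π^2/25 and c = -1/4, the largest admissible constant is α = ((π/L)² + c)/((π/L)² + 1).
Simplifying, α = (-25 + 36*π^2)/(4*(25 + 9*π^2)).


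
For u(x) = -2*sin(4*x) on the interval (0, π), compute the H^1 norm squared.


||u||_{H^1(0,π)}^2 = 34*π

u'(x) = -8*cos(4*x).
Expand u² and (u')² and integrate term by term on (0, π), using: for integers n ≥ 1, ∫_0^π sin²(nx) dx = ∫_0^π cos²(nx) dx = π/2; for n ≠ n', ∫_0^π sin(nx)sin(n'x) dx = ∫_0^π cos(nx)cos(n'x) dx = 0; and by product-to-sum, ∫_0^π sin(nx)cos(n'x) dx = ½∫_0^π [sin((n+n')x) + sin((n−n')x)] dx, which is 0 when n+n' is even and 2n/(n²−n'²) when n+n' is odd (it need not vanish on (0, π)).
  u² squared terms: (-2)²·∫sin(4x)² dx = 4·π/2 = 2*π.
  So ∫_0^π u² dx = 2*π.
  (u')² squared terms: (-8)²·∫cos(4x)² dx = 64·π/2 = 32*π.
  So ∫_0^π (u')² dx = 32*π.
||u||_{H^1}^2 = (2*π) + (32*π) = 34*π.


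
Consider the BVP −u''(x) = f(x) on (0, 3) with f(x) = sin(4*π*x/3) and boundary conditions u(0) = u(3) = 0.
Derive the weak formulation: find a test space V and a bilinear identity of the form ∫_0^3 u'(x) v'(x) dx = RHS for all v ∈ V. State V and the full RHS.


V = H^1_0(0, 3) (so v(0) = v(3) = 0); weak form: ∫_0^3 u'v' dx = ∫_0^3 (sin(4*π*x/3)) v dx for all v ∈ V.

Multiply both sides by a test function v and integrate from 0 to 3:
  ∫_0^3 −u''(x) v(x) dx = ∫_0^3 f(x) v(x) dx.
Integrate the LHS by parts once:
  ∫_0^3 −u'' v dx = −[u'(x) v(x)]_0^3 + ∫_0^3 u'(x) v'(x) dx.
Thus ∫_0^3 u'(x) v'(x) dx = ∫_0^3 f(x) v(x) dx + [u'(x) v(x)]_0^3.
Choose V so that boundary terms are either known or forced to vanish.
u is Dirichlet: u(0) = u(3) = 0. Let V = H^1_0(0, 3); then v(0) = v(3) = 0, and [u' v]_0^3 = 0.
Weak formulation: find u (satisfying any essential BC) such that ∫_0^3 u'(x) v'(x) dx = ∫_0^3 f v dx for all v ∈ V.
Substituting f(x) = sin(4*π*x/3), the right-hand side is ∫_0^3 (sin(4*π*x/3)) v dx.


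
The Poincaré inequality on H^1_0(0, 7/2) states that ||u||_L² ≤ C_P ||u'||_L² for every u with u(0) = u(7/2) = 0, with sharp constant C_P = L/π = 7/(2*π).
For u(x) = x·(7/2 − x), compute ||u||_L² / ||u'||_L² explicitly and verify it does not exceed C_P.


||u||_L² / ||u'||_L² = 7*sqrt(10)/20 < C_P = 7/(2*π).

u(x) = x·(7/2 − x), so u'(x) = 7/2 - 2*x.
u(x) = x·(7/2 − x) vanishes at x = 0 and x = 7/2, so u ∈ H^1_0(0, 7/2). Differentiate via the product rule and integrate the resulting polynomials term by term.
  ∫_0^7/2 u² dx = ∫_0^7/2 (x^4 - 7*x^3 + 49*x^2/4) dx. Term by term:
    ∫_0^7/2 x^4 dx = 16807/160;  ∫_0^7/2 -7*x^3 dx = -16807/64;  ∫_0^7/2 49*x^2/4 dx = 16807/96.
  Sum: 16807/160 − 16807/64 + 16807/96 = 16807/960.
  ∫_0^7/2 (u')² dx = ∫_0^7/2 (4*x^2 - 14*x + 49/4) dx. Term by term:
    ∫_0^7/2 4*x^2 dx = 343/6;  ∫_0^7/2 -14*x dx = -343/4;  ∫_0^7/2 49/4 dx = 343/8.
  Sum: 343/6 − 343/4 + 343/8 = 343/24.
∫_0^7/2 u² dx = 16807/960, so ||u||_L² = 49*sqrt(105)/120.
∫_0^7/2 (u')² dx = 343/24, so ||u'||_L² = 7*sqrt(42)/12.
Ratio ||u||_L² / ||u'||_L² = 7*sqrt(10)/20.
Sharp Poincaré constant on H^1_0(0, 7/2) is C_P = L/π = 7/(2*π), achieved by sin(2*π/7·x).
A polynomial bump cannot attain the sharp Poincaré constant (only the first sine eigenfunction does), so the ratio is strictly less than C_P, consistent with ||u||_L² ≤ C_P ||u'||_L².
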